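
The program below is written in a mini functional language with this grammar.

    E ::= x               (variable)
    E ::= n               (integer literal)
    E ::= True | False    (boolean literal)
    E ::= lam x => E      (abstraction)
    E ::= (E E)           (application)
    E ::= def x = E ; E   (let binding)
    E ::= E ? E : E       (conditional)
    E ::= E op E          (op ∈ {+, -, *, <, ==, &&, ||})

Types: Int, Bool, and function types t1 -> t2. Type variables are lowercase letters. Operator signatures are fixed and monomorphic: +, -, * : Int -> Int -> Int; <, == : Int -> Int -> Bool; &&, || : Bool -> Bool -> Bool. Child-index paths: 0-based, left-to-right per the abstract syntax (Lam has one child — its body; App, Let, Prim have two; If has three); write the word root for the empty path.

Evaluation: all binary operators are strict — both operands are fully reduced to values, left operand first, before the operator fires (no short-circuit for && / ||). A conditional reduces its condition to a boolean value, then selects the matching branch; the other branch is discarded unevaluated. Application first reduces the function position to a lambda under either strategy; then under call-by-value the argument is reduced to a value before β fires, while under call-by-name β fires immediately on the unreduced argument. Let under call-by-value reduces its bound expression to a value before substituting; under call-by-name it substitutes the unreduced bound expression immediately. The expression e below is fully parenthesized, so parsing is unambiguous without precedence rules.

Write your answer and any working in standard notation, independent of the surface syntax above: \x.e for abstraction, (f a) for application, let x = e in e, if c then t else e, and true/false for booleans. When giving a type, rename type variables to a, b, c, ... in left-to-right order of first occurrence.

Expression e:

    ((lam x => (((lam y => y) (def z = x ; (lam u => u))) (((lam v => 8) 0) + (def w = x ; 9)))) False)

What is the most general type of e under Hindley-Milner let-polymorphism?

Derivation:
y : b
\y._ : b -> b
x : a
let z : a
u : c
\u._ : c -> c
  unify b -> b ~ (c -> c) -> d
  unify b ~ c -> c
  unify c -> c ~ d
_ _ : c -> c
\v._ : e -> Int
  unify e -> Int ~ Int -> f
  unify e ~ Int
  unify Int ~ f
_ _ : Int
  unify Int ~ Int
x : a
let w : a
  unify Int ~ Int
  unify c -> c ~ Int -> g
  unify c ~ Int
  unify Int ~ g
_ _ : Int
\x._ : a -> Int
  unify a -> Int ~ Bool -> h
  unify a ~ Bool
  unify Int ~ h
_ _ : Int

Answer: Int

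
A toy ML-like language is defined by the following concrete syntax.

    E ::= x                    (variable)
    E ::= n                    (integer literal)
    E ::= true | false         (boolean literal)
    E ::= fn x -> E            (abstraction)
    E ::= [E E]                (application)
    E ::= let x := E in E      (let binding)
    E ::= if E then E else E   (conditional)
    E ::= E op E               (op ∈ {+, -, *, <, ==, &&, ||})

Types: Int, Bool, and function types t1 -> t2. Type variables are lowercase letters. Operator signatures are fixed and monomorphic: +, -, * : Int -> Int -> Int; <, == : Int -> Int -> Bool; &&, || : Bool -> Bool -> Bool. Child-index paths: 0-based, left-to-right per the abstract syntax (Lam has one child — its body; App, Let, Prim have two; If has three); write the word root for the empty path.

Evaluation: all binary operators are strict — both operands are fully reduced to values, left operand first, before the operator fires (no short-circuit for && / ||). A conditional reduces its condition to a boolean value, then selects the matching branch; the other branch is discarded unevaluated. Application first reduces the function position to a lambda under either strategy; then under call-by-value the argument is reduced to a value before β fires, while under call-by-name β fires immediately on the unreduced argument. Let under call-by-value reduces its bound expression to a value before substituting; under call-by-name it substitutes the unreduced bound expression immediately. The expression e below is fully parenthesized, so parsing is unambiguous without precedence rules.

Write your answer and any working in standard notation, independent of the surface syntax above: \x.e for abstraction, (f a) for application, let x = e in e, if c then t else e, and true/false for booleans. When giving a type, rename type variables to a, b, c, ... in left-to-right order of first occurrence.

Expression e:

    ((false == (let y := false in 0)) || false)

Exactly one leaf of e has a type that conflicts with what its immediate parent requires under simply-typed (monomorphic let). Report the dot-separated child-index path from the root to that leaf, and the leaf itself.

Trace:
  unify Bool ~ Int
  FAIL: mismatch Bool ~ Int

Answer: 0.0 : false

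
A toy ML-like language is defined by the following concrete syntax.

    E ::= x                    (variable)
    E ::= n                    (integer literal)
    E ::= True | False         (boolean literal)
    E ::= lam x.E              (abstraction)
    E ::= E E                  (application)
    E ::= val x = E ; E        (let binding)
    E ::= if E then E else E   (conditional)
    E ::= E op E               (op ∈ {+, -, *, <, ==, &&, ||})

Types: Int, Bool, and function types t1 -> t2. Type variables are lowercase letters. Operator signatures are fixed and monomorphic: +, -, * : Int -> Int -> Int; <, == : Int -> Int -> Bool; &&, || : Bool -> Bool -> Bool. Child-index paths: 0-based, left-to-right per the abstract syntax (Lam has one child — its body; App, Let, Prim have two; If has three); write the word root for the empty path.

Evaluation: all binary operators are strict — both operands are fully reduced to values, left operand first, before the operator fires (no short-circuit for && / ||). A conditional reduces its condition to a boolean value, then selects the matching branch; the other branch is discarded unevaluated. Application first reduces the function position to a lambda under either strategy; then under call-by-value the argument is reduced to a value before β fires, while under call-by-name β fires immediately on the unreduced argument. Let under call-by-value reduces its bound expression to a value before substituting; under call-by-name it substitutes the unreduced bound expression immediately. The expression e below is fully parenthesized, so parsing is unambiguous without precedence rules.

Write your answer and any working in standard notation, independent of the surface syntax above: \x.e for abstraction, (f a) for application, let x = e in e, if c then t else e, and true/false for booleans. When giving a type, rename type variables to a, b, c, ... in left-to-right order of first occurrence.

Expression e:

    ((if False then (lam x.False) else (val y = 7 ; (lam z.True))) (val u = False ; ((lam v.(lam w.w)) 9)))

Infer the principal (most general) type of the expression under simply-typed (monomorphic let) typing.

Derivation:
  unify Bool ~ Bool
\x._ : a -> Bool
let y : Int
\z._ : b -> Bool
  unify a -> Bool ~ b -> Bool
  unify a ~ b
  unify Bool ~ Bool
let u : Bool
w : d
\w._ : d -> d
\v._ : c -> d -> d
  unify c -> d -> d ~ Int -> e
  unify c ~ Int
  unify d -> d ~ e
_ _ : d -> d
  unify b -> Bool ~ (d -> d) -> f
  unify b ~ d -> d
  unify Bool ~ f
_ _ : Bool

Answer: Bool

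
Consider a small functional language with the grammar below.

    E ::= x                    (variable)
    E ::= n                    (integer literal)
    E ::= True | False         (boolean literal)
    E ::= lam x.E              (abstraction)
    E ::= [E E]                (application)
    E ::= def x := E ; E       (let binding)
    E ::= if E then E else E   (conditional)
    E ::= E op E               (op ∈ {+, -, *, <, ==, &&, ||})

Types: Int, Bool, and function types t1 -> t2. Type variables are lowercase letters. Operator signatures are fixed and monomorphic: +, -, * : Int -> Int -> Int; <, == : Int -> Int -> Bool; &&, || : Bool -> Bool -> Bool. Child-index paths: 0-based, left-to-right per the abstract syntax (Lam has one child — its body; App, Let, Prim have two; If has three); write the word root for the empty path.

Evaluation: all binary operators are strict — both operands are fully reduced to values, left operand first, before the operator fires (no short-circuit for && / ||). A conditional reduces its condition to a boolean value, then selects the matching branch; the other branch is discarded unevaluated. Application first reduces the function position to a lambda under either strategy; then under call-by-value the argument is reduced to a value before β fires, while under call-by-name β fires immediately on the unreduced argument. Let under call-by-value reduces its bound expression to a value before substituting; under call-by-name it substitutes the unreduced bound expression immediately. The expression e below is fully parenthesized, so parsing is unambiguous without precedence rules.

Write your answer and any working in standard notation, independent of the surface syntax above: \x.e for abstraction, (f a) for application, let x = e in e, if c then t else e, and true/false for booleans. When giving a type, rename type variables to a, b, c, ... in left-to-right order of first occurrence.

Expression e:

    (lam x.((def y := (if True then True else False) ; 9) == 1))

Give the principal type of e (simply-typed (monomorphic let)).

Working:
  unify Bool ~ Bool
  unify Bool ~ Bool
let y : Bool
  unify Int ~ Int
  unify Int ~ Int
\x._ : a -> Bool

Answer: a -> Bool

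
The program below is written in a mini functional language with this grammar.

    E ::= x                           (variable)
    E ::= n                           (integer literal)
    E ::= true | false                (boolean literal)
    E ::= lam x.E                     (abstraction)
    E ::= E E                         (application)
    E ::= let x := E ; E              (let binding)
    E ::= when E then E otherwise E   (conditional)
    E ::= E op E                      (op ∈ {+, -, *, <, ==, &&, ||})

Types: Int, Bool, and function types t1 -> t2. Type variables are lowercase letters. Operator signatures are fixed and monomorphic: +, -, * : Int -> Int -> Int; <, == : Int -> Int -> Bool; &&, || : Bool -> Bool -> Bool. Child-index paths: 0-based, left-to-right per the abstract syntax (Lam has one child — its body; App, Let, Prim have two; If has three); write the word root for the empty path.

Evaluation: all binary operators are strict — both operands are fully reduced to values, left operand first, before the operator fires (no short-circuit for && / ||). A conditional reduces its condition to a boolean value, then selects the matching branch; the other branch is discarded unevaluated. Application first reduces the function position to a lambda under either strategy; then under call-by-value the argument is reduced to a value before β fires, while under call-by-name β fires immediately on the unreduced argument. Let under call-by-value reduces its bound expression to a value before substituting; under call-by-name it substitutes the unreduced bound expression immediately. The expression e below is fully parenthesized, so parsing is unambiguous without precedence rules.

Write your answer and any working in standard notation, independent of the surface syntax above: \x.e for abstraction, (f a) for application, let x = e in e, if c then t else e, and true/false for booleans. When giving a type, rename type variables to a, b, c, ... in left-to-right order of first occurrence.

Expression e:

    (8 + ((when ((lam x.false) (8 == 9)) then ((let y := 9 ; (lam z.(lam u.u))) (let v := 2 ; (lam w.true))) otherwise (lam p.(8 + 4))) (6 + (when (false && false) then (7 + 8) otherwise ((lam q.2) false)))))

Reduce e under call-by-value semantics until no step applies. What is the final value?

Working:
step 0: (8 + ((if ((\x.false) (8 == 9)) then ((let y = 9 in (\z.(\u.u))) (let v = 2 in (\w.true))) else (\p.(8 + 4))) (6 + (if (false && false) then (7 + 8) else ((\q.2) false)))))
step 1: [delta@1.0.0.1] (8 + ((if ((\x.false) false) then ((let y = 9 in (\z.(\u.u))) (let v = 2 in (\w.true))) else (\p.(8 + 4))) (6 + (if (false && false) then (7 + 8) else ((\q.2) false)))))
step 2: [beta@1.0.0] (8 + ((if false then ((let y = 9 in (\z.(\u.u))) (let v = 2 in (\w.true))) else (\p.(8 + 4))) (6 + (if (false && false) then (7 + 8) else ((\q.2) false)))))
step 3: [if@1.0] (8 + ((\p.(8 + 4)) (6 + (if (false && false) then (7 + 8) else ((\q.2) false)))))
step 4: [delta@1.1.1.0] (8 + ((\p.(8 + 4)) (6 + (if false then (7 + 8) else ((\q.2) false)))))
step 5: [if@1.1.1] (8 + ((\p.(8 + 4)) (6 + ((\q.2) false))))
step 6: [beta@1.1.1] (8 + ((\p.(8 + 4)) (6 + 2)))
step 7: [delta@1.1] (8 + ((\p.(8 + 4)) 8))
step 8: [beta@1] (8 + (8 + 4))
step 9: [delta@1] (8 + 12)
step 10: [delta@root] 20

Answer: 20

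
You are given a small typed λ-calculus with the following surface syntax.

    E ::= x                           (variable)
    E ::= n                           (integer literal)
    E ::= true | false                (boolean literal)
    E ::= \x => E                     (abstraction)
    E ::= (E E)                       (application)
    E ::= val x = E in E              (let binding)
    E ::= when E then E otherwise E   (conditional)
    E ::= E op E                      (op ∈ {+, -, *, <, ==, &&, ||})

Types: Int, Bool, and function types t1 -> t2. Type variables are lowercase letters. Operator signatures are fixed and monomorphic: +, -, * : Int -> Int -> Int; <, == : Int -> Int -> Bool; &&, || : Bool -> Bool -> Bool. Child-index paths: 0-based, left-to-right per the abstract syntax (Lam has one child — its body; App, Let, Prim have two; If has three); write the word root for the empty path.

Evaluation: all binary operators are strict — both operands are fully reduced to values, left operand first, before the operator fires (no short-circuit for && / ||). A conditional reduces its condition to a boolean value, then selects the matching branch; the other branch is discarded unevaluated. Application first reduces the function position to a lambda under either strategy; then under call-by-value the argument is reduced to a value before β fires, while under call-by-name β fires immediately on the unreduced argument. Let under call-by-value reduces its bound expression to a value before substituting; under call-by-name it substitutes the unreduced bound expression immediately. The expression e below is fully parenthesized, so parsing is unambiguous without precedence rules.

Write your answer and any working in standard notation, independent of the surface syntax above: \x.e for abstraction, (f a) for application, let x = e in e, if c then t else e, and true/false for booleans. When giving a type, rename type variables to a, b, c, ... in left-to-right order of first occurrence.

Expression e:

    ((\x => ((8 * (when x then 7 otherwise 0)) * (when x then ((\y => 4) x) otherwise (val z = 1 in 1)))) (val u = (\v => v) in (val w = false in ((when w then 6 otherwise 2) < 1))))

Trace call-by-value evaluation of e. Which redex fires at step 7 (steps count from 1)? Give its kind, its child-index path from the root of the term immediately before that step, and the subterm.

Answer: delta at 0 : (8 * 0)

Working:
step 0: ((\x.((8 * (if x then 7 else 0)) * (if x then ((\y.4) x) else (let z = 1 in 1)))) (let u = (\v.v) in (let w = false in ((if w then 6 else 2) < 1))))
step 1: [let@1] ((\x.((8 * (if x then 7 else 0)) * (if x then ((\y.4) x) else (let z = 1 in 1)))) (let w = false in ((if w then 6 else 2) < 1)))
step 2: [let@1] ((\x.((8 * (if x then 7 else 0)) * (if x then ((\y.4) x) else (let z = 1 in 1)))) ((if false then 6 else 2) < 1))
step 3: [if@1.0] ((\x.((8 * (if x then 7 else 0)) * (if x then ((\y.4) x) else (let z = 1 in 1)))) (2 < 1))
step 4: [delta@1] ((\x.((8 * (if x then 7 else 0)) * (if x then ((\y.4) x) else (let z = 1 in 1)))) false)
step 5: [beta@root] ((8 * (if false then 7 else 0)) * (if false then ((\y.4) false) else (let z = 1 in 1)))
step 6: [if@0.1] ((8 * 0) * (if false then ((\y.4) false) else (let z = 1 in 1)))
step 7: [delta@0] (0 * (if false then ((\y.4) false) else (let z = 1 in 1)))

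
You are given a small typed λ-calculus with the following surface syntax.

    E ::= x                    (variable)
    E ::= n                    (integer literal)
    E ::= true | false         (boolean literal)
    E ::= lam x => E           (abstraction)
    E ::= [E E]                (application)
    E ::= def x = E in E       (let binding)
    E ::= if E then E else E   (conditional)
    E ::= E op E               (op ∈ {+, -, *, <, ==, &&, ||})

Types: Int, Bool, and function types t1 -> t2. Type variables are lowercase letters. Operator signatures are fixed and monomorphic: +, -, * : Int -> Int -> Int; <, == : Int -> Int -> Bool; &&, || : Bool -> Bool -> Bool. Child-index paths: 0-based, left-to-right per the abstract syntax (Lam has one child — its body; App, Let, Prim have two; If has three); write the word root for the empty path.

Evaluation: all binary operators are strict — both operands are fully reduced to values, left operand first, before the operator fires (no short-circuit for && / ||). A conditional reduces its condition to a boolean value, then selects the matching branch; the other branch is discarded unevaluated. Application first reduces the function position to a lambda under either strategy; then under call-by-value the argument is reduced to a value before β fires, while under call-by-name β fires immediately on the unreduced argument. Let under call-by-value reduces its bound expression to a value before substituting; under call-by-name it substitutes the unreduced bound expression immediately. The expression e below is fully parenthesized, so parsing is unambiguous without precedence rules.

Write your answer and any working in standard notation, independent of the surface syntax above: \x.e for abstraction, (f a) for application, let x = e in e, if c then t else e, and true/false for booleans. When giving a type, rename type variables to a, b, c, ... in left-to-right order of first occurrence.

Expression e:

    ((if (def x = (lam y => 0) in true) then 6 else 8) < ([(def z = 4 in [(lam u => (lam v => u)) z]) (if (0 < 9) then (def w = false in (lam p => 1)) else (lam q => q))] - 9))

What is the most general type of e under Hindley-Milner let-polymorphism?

Derivation:
\y._ : a -> Int
let x : forall. a -> Int
  unify Bool ~ Bool
  unify Int ~ Int
  unify Int ~ Int
let z : Int
u : b
\v._ : c -> b
\u._ : b -> c -> b
z : Int
  unify b -> c -> b ~ Int -> d
  unify b ~ Int
  unify c -> Int ~ d
_ _ : c -> Int
  unify Int ~ Int
  unify Int ~ Int
  unify Bool ~ Bool
let w : Bool
\p._ : e -> Int
q : f
\q._ : f -> f
  unify e -> Int ~ f -> f
  unify e ~ f
  unify Int ~ f
  unify c -> Int ~ (Int -> Int) -> g
  unify c ~ Int -> Int
  unify Int ~ g
_ _ : Int
  unify Int ~ Int
  unify Int ~ Int
  unify Int ~ Int

Answer: Bool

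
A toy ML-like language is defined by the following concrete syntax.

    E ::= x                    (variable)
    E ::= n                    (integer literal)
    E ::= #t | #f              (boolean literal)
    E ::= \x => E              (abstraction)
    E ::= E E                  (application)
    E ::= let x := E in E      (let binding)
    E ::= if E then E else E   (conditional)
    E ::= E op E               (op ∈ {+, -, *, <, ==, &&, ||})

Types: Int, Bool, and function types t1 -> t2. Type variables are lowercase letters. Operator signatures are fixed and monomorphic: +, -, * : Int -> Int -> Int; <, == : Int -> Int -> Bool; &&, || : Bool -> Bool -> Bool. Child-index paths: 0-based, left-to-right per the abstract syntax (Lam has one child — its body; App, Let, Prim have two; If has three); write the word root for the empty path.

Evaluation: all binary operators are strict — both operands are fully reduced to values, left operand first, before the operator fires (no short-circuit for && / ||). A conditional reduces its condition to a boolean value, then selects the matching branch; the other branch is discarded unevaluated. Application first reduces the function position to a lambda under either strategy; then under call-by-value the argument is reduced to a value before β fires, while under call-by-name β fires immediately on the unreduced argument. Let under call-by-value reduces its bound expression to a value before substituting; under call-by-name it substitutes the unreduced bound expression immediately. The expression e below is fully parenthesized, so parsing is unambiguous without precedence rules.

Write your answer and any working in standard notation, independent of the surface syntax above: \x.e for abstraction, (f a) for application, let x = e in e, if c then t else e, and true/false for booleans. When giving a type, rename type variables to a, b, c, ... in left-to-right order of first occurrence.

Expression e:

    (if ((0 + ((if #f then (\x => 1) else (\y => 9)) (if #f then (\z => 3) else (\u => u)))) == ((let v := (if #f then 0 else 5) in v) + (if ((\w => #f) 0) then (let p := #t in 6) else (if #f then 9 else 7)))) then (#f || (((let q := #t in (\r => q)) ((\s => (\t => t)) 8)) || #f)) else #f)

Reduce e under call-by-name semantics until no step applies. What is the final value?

Answer: false

Trace:
step 0: (if ((0 + ((if false then (\x.1) else (\y.9)) (if false then (\z.3) else (\u.u)))) == ((let v = (if false then 0 else 5) in v) + (if ((\w.false) 0) then (let p = true in 6) else (if false then 9 else 7)))) then (false || (((let q = true in (\r.q)) ((\s.(\t.t)) 8)) || false)) else false)
step 1: [if@0.0.1.0] (if ((0 + ((\y.9) (if false then (\z.3) else (\u.u)))) == ((let v = (if false then 0 else 5) in v) + (if ((\w.false) 0) then (let p = true in 6) else (if false then 9 else 7)))) then (false || (((let q = true in (\r.q)) ((\s.(\t.t)) 8)) || false)) else false)
step 2: [beta@0.0.1] (if ((0 + 9) == ((let v = (if false then 0 else 5) in v) + (if ((\w.false) 0) then (let p = true in 6) else (if false then 9 else 7)))) then (false || (((let q = true in (\r.q)) ((\s.(\t.t)) 8)) || false)) else false)
step 3: [delta@0.0] (if (9 == ((let v = (if false then 0 else 5) in v) + (if ((\w.false) 0) then (let p = true in 6) else (if false then 9 else 7)))) then (false || (((let q = true in (\r.q)) ((\s.(\t.t)) 8)) || false)) else false)
step 4: [let@0.1.0] (if (9 == ((if false then 0 else 5) + (if ((\w.false) 0) then (let p = true in 6) else (if false then 9 else 7)))) then (false || (((let q = true in (\r.q)) ((\s.(\t.t)) 8)) || false)) else false)
step 5: [if@0.1.0] (if (9 == (5 + (if ((\w.false) 0) then (let p = true in 6) else (if false then 9 else 7)))) then (false || (((let q = true in (\r.q)) ((\s.(\t.t)) 8)) || false)) else false)
step 6: [beta@0.1.1.0] (if (9 == (5 + (if false then (let p = true in 6) else (if false then 9 else 7)))) then (false || (((let q = true in (\r.q)) ((\s.(\t.t)) 8)) || false)) else false)
step 7: [if@0.1.1] (if (9 == (5 + (if false then 9 else 7))) then (false || (((let q = true in (\r.q)) ((\s.(\t.t)) 8)) || false)) else false)
step 8: [if@0.1.1] (if (9 == (5 + 7)) then (false || (((let q = true in (\r.q)) ((\s.(\t.t)) 8)) || false)) else false)
step 9: [delta@0.1] (if (9 == 12) then (false || (((let q = true in (\r.q)) ((\s.(\t.t)) 8)) || false)) else false)
step 10: [delta@0] (if false then (false || (((let q = true in (\r.q)) ((\s.(\t.t)) 8)) || false)) else false)
step 11: [if@root] false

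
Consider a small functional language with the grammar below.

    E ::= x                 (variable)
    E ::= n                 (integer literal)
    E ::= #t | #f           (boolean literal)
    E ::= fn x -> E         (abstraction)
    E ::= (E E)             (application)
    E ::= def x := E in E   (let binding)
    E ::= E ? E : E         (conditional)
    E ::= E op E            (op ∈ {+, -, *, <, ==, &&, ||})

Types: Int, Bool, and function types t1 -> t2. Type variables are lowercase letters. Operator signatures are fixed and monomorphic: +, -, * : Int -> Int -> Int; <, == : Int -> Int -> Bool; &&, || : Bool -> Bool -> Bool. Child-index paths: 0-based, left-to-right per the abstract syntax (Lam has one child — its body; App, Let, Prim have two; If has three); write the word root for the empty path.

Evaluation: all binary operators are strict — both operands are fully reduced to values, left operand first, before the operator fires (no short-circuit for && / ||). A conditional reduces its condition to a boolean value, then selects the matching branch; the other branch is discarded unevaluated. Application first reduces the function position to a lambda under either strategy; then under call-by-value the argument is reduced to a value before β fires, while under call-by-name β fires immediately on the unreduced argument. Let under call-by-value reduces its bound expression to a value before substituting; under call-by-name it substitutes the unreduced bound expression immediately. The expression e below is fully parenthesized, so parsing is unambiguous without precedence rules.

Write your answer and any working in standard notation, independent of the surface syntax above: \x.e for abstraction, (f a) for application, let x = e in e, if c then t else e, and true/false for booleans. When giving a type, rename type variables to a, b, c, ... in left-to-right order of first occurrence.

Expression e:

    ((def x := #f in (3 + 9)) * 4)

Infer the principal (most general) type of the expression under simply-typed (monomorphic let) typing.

Derivation:
let x : Bool
  unify Int ~ Int
  unify Int ~ Int
  unify Int ~ Int
  unify Int ~ Int

Answer: Int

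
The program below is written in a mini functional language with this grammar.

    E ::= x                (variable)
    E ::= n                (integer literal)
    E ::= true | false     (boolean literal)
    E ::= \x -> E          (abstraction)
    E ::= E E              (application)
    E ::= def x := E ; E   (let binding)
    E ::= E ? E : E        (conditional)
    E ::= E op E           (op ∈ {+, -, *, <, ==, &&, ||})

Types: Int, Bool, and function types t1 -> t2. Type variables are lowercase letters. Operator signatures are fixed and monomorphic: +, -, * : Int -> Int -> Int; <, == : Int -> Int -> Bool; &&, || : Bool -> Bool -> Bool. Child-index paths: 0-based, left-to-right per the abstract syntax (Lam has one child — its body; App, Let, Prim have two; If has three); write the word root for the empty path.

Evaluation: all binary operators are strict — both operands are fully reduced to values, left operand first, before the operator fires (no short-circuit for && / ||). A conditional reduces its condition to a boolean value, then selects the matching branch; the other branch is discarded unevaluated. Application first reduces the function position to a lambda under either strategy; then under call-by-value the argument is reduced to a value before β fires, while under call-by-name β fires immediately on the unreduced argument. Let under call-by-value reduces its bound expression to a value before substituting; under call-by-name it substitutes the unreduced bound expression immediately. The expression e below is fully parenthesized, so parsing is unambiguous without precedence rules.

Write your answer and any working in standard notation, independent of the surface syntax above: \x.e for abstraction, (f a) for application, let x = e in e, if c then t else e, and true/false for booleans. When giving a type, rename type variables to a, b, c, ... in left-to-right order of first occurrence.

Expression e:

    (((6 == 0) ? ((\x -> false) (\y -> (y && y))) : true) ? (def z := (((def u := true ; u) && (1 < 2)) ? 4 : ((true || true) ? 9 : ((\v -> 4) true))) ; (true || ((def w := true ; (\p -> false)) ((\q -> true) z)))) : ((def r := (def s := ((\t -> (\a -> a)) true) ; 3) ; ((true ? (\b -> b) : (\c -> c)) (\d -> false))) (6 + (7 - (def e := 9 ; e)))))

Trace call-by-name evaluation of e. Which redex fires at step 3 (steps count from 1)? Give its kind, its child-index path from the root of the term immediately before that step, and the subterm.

Answer: if at root : (if true then (let z = (if ((let u = true in u) && (1 < 2)) then 4 else (if (true || true) then 9 else ((\v.4) true))) in (true || ((let w = true in (\p.false)) ((\q.true) z)))) else ((let r = (let s = ((\t.(\a.a)) true) in 3) in ((if true then (\b.b) else (\c.c)) (\d.false))) (6 + (7 - (let e = 9 in e)))))

Derivation:
step 0: (if (if (6 == 0) then ((\x.false) (\y.(y && y))) else true) then (let z = (if ((let u = true in u) && (1 < 2)) then 4 else (if (true || true) then 9 else ((\v.4) true))) in (true || ((let w = true in (\p.false)) ((\q.true) z)))) else ((let r = (let s = ((\t.(\a.a)) true) in 3) in ((if true then (\b.b) else (\c.c)) (\d.false))) (6 + (7 - (let e = 9 in e)))))
step 1: [delta@0.0] (if (if false then ((\x.false) (\y.(y && y))) else true) then (let z = (if ((let u = true in u) && (1 < 2)) then 4 else (if (true || true) then 9 else ((\v.4) true))) in (true || ((let w = true in (\p.false)) ((\q.true) z)))) else ((let r = (let s = ((\t.(\a.a)) true) in 3) in ((if true then (\b.b) else (\c.c)) (\d.false))) (6 + (7 - (let e = 9 in e)))))
step 2: [if@0] (if true then (let z = (if ((let u = true in u) && (1 < 2)) then 4 else (if (true || true) then 9 else ((\v.4) true))) in (true || ((let w = true in (\p.false)) ((\q.true) z)))) else ((let r = (let s = ((\t.(\a.a)) true) in 3) in ((if true then (\b.b) else (\c.c)) (\d.false))) (6 + (7 - (let e = 9 in e)))))
step 3: [if@root] (let z = (if ((let u = true in u) && (1 < 2)) then 4 else (if (true || true) then 9 else ((\v.4) true))) in (true || ((let w = true in (\p.false)) ((\q.true) z))))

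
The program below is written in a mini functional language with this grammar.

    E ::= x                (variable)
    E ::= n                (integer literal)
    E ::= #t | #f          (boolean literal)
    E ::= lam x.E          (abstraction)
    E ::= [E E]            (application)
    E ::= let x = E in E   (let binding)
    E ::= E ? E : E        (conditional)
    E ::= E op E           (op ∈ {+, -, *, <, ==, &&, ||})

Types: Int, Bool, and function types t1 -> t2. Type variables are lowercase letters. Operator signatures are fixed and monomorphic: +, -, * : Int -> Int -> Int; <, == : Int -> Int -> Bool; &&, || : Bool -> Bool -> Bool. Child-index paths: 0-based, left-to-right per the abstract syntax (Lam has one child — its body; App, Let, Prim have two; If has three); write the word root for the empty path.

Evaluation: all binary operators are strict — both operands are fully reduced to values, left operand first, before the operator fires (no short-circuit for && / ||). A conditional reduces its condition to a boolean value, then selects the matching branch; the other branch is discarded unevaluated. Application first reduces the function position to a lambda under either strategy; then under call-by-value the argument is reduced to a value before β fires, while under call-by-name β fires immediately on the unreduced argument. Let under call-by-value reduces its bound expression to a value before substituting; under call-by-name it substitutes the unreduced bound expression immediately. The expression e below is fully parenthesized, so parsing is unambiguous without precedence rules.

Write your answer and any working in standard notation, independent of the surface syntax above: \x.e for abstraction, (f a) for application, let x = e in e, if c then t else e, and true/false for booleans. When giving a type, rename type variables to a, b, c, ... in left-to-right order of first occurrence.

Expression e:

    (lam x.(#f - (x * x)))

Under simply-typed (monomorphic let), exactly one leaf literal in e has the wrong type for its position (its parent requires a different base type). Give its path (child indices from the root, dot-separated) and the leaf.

Answer: 0.0 : false

Derivation:
  unify Bool ~ Int
  FAIL: mismatch Bool ~ Int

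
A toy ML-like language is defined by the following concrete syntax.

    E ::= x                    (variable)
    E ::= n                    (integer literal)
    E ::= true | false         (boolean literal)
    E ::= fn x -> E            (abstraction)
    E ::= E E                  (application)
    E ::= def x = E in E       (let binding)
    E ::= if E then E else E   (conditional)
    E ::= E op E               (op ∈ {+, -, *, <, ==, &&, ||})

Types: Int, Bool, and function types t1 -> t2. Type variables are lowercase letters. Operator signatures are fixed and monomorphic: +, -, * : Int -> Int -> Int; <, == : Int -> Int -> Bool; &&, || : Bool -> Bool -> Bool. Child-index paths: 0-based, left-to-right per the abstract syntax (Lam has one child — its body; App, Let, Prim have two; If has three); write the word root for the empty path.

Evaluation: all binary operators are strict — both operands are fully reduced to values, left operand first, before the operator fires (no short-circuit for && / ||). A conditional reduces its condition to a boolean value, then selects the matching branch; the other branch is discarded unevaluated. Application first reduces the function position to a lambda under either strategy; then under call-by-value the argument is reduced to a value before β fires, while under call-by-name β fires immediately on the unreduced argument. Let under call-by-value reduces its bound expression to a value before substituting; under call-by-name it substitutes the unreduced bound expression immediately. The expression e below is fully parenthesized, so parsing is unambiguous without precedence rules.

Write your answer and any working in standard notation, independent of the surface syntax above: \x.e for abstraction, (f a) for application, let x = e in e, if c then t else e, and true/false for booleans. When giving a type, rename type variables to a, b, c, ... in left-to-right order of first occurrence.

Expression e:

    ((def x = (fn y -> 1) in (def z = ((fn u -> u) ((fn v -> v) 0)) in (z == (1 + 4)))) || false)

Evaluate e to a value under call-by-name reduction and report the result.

Answer: false

Trace:
step 0: ((let x = (\y.1) in (let z = ((\u.u) ((\v.v) 0)) in (z == (1 + 4)))) || false)
step 1: [let@0] ((let z = ((\u.u) ((\v.v) 0)) in (z == (1 + 4))) || false)
step 2: [let@0] ((((\u.u) ((\v.v) 0)) == (1 + 4)) || false)
step 3: [beta@0.0] ((((\v.v) 0) == (1 + 4)) || false)
step 4: [beta@0.0] ((0 == (1 + 4)) || false)
step 5: [delta@0.1] ((0 == 5) || false)
step 6: [delta@0] (false || false)
step 7: [delta@root] false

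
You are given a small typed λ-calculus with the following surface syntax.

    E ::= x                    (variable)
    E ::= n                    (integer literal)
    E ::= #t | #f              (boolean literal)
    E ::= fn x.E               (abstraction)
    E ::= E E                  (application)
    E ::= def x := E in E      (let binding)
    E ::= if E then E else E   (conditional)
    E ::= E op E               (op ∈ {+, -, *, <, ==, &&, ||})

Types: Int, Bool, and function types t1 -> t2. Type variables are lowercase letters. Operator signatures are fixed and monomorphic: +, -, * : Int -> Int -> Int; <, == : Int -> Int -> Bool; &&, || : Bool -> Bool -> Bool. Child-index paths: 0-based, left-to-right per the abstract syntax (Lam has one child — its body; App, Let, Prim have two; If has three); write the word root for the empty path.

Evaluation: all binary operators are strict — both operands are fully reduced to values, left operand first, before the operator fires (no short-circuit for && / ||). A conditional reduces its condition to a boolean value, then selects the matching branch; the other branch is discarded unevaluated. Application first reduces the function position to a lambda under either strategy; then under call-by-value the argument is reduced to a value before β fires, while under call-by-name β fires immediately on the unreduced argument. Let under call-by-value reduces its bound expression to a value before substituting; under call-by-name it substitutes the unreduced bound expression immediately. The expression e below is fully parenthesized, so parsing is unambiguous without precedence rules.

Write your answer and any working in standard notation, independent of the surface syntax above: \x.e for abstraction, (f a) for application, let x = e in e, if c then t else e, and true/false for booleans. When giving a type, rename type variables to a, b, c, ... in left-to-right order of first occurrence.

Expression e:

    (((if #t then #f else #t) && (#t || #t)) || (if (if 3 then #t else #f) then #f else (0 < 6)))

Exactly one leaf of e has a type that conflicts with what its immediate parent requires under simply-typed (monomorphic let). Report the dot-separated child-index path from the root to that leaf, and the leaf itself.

Derivation:
  unify Bool ~ Bool
  unify Bool ~ Bool
  unify Bool ~ Bool
  unify Bool ~ Bool
  unify Bool ~ Bool
  unify Bool ~ Bool
  unify Bool ~ Bool
  unify Int ~ Bool
  FAIL: mismatch Int ~ Bool

Answer: 1.0.0 : 3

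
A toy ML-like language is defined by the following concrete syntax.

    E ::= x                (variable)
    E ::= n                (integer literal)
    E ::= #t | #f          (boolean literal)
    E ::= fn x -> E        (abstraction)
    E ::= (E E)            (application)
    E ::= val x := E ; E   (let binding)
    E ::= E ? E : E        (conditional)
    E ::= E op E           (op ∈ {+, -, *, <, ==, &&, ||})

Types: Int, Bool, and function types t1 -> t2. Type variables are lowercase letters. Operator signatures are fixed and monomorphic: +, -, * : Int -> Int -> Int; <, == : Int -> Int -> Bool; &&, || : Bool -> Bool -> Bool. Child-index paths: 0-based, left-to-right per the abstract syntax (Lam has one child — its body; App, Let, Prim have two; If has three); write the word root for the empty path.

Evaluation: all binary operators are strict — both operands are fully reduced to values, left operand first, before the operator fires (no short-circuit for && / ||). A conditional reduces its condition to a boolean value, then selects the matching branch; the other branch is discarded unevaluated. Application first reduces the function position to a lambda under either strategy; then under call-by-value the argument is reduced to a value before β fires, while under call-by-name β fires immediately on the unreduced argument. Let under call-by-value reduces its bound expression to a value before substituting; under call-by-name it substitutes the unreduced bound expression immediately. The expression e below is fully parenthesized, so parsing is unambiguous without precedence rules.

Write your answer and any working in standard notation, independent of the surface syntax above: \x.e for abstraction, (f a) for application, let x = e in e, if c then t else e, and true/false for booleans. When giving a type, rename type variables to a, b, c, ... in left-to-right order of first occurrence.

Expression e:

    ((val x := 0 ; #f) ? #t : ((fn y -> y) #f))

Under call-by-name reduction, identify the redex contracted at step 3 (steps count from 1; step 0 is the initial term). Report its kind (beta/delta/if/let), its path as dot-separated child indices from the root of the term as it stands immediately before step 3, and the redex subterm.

Answer: beta at root : ((\y.y) false)

Trace:
step 0: (if (let x = 0 in false) then true else ((\y.y) false))
step 1: [let@0] (if false then true else ((\y.y) false))
step 2: [if@root] ((\y.y) false)
step 3: [beta@root] false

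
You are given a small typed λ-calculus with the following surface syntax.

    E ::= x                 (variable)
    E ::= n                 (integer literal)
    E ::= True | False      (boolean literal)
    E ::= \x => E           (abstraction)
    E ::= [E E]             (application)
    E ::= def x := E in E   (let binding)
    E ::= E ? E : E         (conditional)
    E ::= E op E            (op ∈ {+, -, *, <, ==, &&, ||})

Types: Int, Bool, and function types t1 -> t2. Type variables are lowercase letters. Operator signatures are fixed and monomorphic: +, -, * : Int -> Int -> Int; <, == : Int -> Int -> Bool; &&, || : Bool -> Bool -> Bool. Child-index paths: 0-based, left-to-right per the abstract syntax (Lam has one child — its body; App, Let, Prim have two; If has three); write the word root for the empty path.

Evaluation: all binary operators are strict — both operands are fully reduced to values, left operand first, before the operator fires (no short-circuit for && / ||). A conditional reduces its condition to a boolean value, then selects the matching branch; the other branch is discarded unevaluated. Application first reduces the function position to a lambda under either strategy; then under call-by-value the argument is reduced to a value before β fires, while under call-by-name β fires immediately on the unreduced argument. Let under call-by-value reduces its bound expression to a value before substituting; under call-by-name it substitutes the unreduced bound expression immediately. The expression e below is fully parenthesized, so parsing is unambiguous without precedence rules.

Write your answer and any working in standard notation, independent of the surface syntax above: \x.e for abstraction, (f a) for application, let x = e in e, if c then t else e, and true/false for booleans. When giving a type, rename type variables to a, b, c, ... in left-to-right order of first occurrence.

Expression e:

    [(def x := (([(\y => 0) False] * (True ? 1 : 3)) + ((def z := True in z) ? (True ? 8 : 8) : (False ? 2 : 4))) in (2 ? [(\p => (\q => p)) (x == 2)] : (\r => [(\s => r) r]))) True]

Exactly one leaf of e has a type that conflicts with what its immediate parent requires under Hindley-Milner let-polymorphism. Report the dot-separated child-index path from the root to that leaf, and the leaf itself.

Trace:
\y._ : a -> Int
  unify a -> Int ~ Bool -> b
  unify a ~ Bool
  unify Int ~ b
_ _ : Int
  unify Int ~ Int
  unify Bool ~ Bool
  unify Int ~ Int
  unify Int ~ Int
  unify Int ~ Int
let z : Bool
z : Bool
  unify Bool ~ Bool
  unify Bool ~ Bool
  unify Int ~ Int
  unify Bool ~ Bool
  unify Int ~ Int
  unify Int ~ Int
  unify Int ~ Int
let x : Int
  unify Int ~ Bool
  FAIL: mismatch Int ~ Bool

Answer: 0.1.0 : 2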